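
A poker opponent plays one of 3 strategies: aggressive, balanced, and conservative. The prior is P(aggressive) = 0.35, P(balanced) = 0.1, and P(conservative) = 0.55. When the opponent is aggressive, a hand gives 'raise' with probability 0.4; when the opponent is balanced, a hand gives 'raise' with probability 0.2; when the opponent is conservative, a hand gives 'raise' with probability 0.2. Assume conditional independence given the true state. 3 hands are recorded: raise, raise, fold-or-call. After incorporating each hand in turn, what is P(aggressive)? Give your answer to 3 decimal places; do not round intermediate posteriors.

Apply Bayes' rule sequentially, carrying P(aggressive) forward.
After 'raise': normaliser = 0.4·0.3500 + 0.2·0.1000 + 0.2·0.5500; P(aggressive) ≈ 0.5185, P(balanced) ≈ 0.0741, P(conservative) ≈ 0.4074
After 'raise': normaliser = 0.4·0.5185 + 0.2·0.0741 + 0.2·0.4074; P(aggressive) ≈ 0.6829, P(balanced) ≈ 0.0488, P(conservative) ≈ 0.2683
After 'fold-or-call': normaliser = 0.6·0.6829 + 0.8·0.0488 + 0.8·0.2683; P(aggressive) ≈ 0.6176, P(balanced) ≈ 0.0588, P(conservative) ≈ 0.3235

0.618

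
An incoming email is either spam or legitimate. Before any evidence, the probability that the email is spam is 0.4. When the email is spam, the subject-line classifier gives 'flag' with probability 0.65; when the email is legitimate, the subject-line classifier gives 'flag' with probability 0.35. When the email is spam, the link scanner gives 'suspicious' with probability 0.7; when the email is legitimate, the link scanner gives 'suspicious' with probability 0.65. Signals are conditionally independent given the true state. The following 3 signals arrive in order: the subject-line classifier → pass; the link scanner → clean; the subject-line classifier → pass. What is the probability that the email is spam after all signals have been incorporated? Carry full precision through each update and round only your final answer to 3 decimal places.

0.142

After the subject-line classifier='pass': P(spam) = 0.35·0.4000 / (0.35·0.4000 + 0.65·0.6000) ≈ 0.2642
After the link scanner='clean': P(spam) = 0.3·0.2642 / (0.3·0.2642 + 0.35·0.7358) ≈ 0.2353
After the subject-line classifier='pass': P(spam) = 0.35·0.2353 / (0.35·0.2353 + 0.65·0.7647) ≈ 0.1421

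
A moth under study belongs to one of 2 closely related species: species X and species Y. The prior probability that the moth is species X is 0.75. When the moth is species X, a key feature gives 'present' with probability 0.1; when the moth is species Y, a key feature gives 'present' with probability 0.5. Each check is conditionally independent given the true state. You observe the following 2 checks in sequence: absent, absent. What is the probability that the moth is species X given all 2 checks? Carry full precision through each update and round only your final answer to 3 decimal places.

0.907

After 'absent': P(species X) = 0.9·0.7500 / (0.9·0.7500 + 0.5·0.2500) ≈ 0.8438
After 'absent': P(species X) = 0.9·0.8438 / (0.9·0.8438 + 0.5·0.1562) ≈ 0.9067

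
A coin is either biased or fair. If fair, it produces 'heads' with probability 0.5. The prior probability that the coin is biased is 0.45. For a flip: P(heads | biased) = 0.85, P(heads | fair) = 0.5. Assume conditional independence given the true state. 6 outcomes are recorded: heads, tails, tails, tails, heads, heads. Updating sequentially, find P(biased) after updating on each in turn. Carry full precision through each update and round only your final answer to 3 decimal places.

0.098

Apply Bayes' rule sequentially, carrying P(biased) forward.
After 'heads': P(biased) = 0.85·0.4500 / (0.85·0.4500 + 0.5·0.5500) ≈ 0.5817
After 'tails': P(biased) = 0.15·0.5817 / (0.15·0.5817 + 0.5·0.4183) ≈ 0.2944
After 'tails': P(biased) = 0.15·0.2944 / (0.15·0.2944 + 0.5·0.7056) ≈ 0.1113
After 'tails': P(biased) = 0.15·0.1113 / (0.15·0.1113 + 0.5·0.8887) ≈ 0.0362
After 'heads': P(biased) = 0.85·0.0362 / (0.85·0.0362 + 0.5·0.9638) ≈ 0.0600
After 'heads': P(biased) = 0.85·0.0600 / (0.85·0.0600 + 0.5·0.9400) ≈ 0.0979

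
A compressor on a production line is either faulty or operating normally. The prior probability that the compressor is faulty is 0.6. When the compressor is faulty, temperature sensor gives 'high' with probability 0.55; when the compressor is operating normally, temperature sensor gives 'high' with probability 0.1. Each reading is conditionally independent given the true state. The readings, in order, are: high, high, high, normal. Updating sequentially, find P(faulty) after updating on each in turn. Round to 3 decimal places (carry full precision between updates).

0.992

Each posterior becomes the prior for the next update.
After 'high': P(faulty) = 0.55·0.6000 / (0.55·0.6000 + 0.1·0.4000) ≈ 0.8919
After 'high': P(faulty) = 0.55·0.8919 / (0.55·0.8919 + 0.1·0.1081) ≈ 0.9784
After 'high': P(faulty) = 0.55·0.9784 / (0.55·0.9784 + 0.1·0.0216) ≈ 0.9960
After 'normal': P(faulty) = 0.45·0.9960 / (0.45·0.9960 + 0.9·0.0040) ≈ 0.9920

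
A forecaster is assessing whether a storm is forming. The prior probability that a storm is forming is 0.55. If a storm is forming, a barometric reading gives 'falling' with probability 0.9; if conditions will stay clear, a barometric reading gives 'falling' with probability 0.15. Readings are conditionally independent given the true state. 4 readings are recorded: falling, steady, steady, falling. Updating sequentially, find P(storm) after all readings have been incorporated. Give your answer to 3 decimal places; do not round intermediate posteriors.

Each posterior becomes the prior for the next update.
After 'falling': P(storm) = 0.9·0.5500 / (0.9·0.5500 + 0.15·0.4500) ≈ 0.8800
After 'steady': P(storm) = 0.1·0.8800 / (0.1·0.8800 + 0.85·0.1200) ≈ 0.4632
After 'steady': P(storm) = 0.1·0.4632 / (0.1·0.4632 + 0.85·0.5368) ≈ 0.0921
After 'falling': P(storm) = 0.9·0.0921 / (0.9·0.0921 + 0.15·0.9079) ≈ 0.3785

0.378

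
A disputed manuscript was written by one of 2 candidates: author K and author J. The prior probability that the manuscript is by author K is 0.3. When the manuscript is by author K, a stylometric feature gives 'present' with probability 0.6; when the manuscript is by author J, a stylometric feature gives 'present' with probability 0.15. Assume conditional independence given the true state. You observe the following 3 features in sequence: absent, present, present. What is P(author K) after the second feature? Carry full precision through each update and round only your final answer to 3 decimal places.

0.447

After 'absent': P(author K) = 0.4·0.3000 / (0.4·0.3000 + 0.85·0.7000) ≈ 0.1678
After 'present': P(author K) = 0.6·0.1678 / (0.6·0.1678 + 0.15·0.8322) ≈ 0.4465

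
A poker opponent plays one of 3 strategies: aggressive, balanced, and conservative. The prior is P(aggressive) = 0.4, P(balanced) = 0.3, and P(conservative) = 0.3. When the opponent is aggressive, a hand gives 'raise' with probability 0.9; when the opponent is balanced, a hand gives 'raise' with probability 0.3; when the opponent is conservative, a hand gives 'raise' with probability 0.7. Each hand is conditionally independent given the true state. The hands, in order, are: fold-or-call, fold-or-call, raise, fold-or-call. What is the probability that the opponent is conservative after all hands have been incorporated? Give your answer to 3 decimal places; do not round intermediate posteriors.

After 'fold-or-call': normaliser = 0.1·0.4000 + 0.7·0.3000 + 0.3·0.3000; P(aggressive) ≈ 0.1176, P(balanced) ≈ 0.6176, P(conservative) ≈ 0.2647
After 'fold-or-call': normaliser = 0.1·0.1176 + 0.7·0.6176 + 0.3·0.2647; P(aggressive) ≈ 0.0225, P(balanced) ≈ 0.8258, P(conservative) ≈ 0.1517
After 'raise': normaliser = 0.9·0.0225 + 0.3·0.8258 + 0.7·0.1517; P(aggressive) ≈ 0.0541, P(balanced) ≈ 0.6622, P(conservative) ≈ 0.2838
After 'fold-or-call': normaliser = 0.1·0.0541 + 0.7·0.6622 + 0.3·0.2838; P(aggressive) ≈ 0.0098, P(balanced) ≈ 0.8366, P(conservative) ≈ 0.1537

0.154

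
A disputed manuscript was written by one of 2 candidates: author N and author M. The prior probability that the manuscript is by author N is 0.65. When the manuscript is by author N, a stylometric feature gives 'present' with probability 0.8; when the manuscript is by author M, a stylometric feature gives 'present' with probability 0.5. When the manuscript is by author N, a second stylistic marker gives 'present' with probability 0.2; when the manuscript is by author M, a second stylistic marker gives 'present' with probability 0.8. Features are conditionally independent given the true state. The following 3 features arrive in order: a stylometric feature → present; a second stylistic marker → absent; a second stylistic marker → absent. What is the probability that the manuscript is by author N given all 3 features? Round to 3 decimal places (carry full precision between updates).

0.979

Each posterior becomes the prior for the next update.
After a stylometric feature='present': P(author N) = 0.8·0.6500 / (0.8·0.6500 + 0.5·0.3500) ≈ 0.7482
After a second stylistic marker='absent': P(author N) = 0.8·0.7482 / (0.8·0.7482 + 0.2·0.2518) ≈ 0.9224
After a second stylistic marker='absent': P(author N) = 0.8·0.9224 / (0.8·0.9224 + 0.2·0.0776) ≈ 0.9794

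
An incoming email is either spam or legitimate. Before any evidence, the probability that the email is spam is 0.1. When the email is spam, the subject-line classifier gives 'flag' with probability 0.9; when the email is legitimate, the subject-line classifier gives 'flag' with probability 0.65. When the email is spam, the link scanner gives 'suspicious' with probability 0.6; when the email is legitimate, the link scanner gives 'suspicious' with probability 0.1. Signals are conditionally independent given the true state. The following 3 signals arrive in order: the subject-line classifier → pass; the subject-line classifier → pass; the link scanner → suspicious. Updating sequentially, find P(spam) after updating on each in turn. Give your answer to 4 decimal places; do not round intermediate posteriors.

Each posterior becomes the prior for the next update.
After the subject-line classifier='pass': P(spam) = 0.1·0.1000 / (0.1·0.1000 + 0.35·0.9000) ≈ 0.0308
After the subject-line classifier='pass': P(spam) = 0.1·0.0308 / (0.1·0.0308 + 0.35·0.9692) ≈ 0.0090
After the link scanner='suspicious': P(spam) = 0.6·0.0090 / (0.6·0.0090 + 0.1·0.9910) ≈ 0.0516

0.0516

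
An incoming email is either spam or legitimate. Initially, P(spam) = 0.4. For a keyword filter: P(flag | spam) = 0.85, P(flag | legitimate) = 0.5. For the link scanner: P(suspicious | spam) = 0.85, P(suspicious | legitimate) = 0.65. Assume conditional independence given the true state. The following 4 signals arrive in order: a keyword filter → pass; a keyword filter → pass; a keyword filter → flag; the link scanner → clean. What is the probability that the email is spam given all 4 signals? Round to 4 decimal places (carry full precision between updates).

0.0419

After a keyword filter='pass': P(spam) = 0.15·0.4000 / (0.15·0.4000 + 0.5·0.6000) ≈ 0.1667
After a keyword filter='pass': P(spam) = 0.15·0.1667 / (0.15·0.1667 + 0.5·0.8333) ≈ 0.0566
After a keyword filter='flag': P(spam) = 0.85·0.0566 / (0.85·0.0566 + 0.5·0.9434) ≈ 0.0926
After the link scanner='clean': P(spam) = 0.15·0.0926 / (0.15·0.0926 + 0.35·0.9074) ≈ 0.0419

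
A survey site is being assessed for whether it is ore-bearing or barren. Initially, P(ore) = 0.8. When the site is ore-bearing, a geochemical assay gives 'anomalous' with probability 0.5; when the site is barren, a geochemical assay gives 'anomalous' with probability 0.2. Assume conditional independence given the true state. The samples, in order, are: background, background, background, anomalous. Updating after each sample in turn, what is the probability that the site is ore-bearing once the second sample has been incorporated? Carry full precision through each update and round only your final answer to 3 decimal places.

After 'background': P(ore) = 0.5·0.8000 / (0.5·0.8000 + 0.8·0.2000) ≈ 0.7143
After 'background': P(ore) = 0.5·0.7143 / (0.5·0.7143 + 0.8·0.2857) ≈ 0.6098

0.610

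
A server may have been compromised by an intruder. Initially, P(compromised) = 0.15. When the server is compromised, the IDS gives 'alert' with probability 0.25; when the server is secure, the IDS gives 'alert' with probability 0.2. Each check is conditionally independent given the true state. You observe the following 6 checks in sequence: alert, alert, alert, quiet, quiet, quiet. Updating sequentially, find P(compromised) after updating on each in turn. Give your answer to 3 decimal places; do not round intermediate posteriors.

Apply Bayes' rule sequentially, carrying P(compromised) forward.
After 'alert': P(compromised) = 0.25·0.1500 / (0.25·0.1500 + 0.2·0.8500) ≈ 0.1807
After 'alert': P(compromised) = 0.25·0.1807 / (0.25·0.1807 + 0.2·0.8193) ≈ 0.2161
After 'alert': P(compromised) = 0.25·0.2161 / (0.25·0.2161 + 0.2·0.7839) ≈ 0.2563
After 'quiet': P(compromised) = 0.75·0.2563 / (0.75·0.2563 + 0.8·0.7437) ≈ 0.2442
After 'quiet': P(compromised) = 0.75·0.2442 / (0.75·0.2442 + 0.8·0.7558) ≈ 0.2325
After 'quiet': P(compromised) = 0.75·0.2325 / (0.75·0.2325 + 0.8·0.7675) ≈ 0.2212

0.221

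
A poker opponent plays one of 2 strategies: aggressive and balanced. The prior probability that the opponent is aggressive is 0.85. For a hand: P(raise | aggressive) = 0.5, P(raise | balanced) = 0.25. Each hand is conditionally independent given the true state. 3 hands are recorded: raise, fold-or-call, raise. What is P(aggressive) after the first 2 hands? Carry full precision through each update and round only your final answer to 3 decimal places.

Each posterior becomes the prior for the next update.
After 'raise': P(aggressive) = 0.5·0.8500 / (0.5·0.8500 + 0.25·0.1500) ≈ 0.9189
After 'fold-or-call': P(aggressive) = 0.5·0.9189 / (0.5·0.9189 + 0.75·0.0811) ≈ 0.8831

0.883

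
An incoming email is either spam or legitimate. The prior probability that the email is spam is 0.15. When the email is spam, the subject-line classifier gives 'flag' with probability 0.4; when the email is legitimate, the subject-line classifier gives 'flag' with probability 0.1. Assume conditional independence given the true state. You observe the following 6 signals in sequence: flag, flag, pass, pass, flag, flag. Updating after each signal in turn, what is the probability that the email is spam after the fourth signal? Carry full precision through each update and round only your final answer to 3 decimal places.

After 'flag': P(spam) = 0.4·0.1500 / (0.4·0.1500 + 0.1·0.8500) ≈ 0.4138
After 'flag': P(spam) = 0.4·0.4138 / (0.4·0.4138 + 0.1·0.5862) ≈ 0.7385
After 'pass': P(spam) = 0.6·0.7385 / (0.6·0.7385 + 0.9·0.2615) ≈ 0.6531
After 'pass': P(spam) = 0.6·0.6531 / (0.6·0.6531 + 0.9·0.3469) ≈ 0.5565

0.557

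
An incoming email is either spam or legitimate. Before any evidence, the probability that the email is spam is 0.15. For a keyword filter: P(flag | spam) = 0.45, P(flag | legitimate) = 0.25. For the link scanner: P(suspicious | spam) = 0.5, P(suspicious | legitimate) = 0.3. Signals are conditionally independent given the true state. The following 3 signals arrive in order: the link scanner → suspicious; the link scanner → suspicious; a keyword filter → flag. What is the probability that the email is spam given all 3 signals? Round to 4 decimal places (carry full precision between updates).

0.4688

After the link scanner='suspicious': P(spam) = 0.5·0.1500 / (0.5·0.1500 + 0.3·0.8500) ≈ 0.2273
After the link scanner='suspicious': P(spam) = 0.5·0.2273 / (0.5·0.2273 + 0.3·0.7727) ≈ 0.3289
After a keyword filter='flag': P(spam) = 0.45·0.3289 / (0.45·0.3289 + 0.25·0.6711) ≈ 0.4688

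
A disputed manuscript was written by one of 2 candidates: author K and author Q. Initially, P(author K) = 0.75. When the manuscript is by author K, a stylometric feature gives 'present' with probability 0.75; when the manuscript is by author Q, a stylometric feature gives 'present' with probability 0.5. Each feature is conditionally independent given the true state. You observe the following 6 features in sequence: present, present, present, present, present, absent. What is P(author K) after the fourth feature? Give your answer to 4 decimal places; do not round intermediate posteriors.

Apply Bayes' rule sequentially, carrying P(author K) forward.
After 'present': P(author K) = 0.75·0.7500 / (0.75·0.7500 + 0.5·0.2500) ≈ 0.8182
After 'present': P(author K) = 0.75·0.8182 / (0.75·0.8182 + 0.5·0.1818) ≈ 0.8710
After 'present': P(author K) = 0.75·0.8710 / (0.75·0.8710 + 0.5·0.1290) ≈ 0.9101
After 'present': P(author K) = 0.75·0.9101 / (0.75·0.9101 + 0.5·0.0899) ≈ 0.9382

0.9382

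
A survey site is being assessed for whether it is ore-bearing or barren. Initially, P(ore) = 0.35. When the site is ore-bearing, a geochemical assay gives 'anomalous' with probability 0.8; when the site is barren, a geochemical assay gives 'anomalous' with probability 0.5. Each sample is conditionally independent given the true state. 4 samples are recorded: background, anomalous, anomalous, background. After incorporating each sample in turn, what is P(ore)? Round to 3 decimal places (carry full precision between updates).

0.181

Apply Bayes' rule sequentially, carrying P(ore) forward.
After 'background': P(ore) = 0.2·0.3500 / (0.2·0.3500 + 0.5·0.6500) ≈ 0.1772
After 'anomalous': P(ore) = 0.8·0.1772 / (0.8·0.1772 + 0.5·0.8228) ≈ 0.2563
After 'anomalous': P(ore) = 0.8·0.2563 / (0.8·0.2563 + 0.5·0.7437) ≈ 0.3554
After 'background': P(ore) = 0.2·0.3554 / (0.2·0.3554 + 0.5·0.6446) ≈ 0.1807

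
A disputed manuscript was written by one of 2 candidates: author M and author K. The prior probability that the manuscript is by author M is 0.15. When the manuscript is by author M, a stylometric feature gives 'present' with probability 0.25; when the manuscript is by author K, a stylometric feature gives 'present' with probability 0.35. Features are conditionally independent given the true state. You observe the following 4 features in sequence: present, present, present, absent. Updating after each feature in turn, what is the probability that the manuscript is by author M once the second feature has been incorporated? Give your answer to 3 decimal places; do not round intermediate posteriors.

After 'present': P(author M) = 0.25·0.1500 / (0.25·0.1500 + 0.35·0.8500) ≈ 0.1119
After 'present': P(author M) = 0.25·0.1119 / (0.25·0.1119 + 0.35·0.8881) ≈ 0.0826

0.083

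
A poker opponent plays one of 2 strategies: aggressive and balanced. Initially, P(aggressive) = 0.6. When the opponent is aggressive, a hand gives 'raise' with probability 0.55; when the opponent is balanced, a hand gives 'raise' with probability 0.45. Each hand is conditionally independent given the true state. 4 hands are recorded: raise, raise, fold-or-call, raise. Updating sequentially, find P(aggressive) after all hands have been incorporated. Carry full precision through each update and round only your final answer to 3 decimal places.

0.691

After 'raise': P(aggressive) = 0.55·0.6000 / (0.55·0.6000 + 0.45·0.4000) ≈ 0.6471
After 'raise': P(aggressive) = 0.55·0.6471 / (0.55·0.6471 + 0.45·0.3529) ≈ 0.6914
After 'fold-or-call': P(aggressive) = 0.45·0.6914 / (0.45·0.6914 + 0.55·0.3086) ≈ 0.6471
After 'raise': P(aggressive) = 0.55·0.6471 / (0.55·0.6471 + 0.45·0.3529) ≈ 0.6914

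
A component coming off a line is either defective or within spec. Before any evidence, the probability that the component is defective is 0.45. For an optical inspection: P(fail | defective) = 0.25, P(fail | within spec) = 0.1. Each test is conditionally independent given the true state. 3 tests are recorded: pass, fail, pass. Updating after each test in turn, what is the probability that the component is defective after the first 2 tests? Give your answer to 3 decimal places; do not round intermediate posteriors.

0.630

After 'pass': P(defective) = 0.75·0.4500 / (0.75·0.4500 + 0.9·0.5500) ≈ 0.4054
After 'fail': P(defective) = 0.25·0.4054 / (0.25·0.4054 + 0.1·0.5946) ≈ 0.6303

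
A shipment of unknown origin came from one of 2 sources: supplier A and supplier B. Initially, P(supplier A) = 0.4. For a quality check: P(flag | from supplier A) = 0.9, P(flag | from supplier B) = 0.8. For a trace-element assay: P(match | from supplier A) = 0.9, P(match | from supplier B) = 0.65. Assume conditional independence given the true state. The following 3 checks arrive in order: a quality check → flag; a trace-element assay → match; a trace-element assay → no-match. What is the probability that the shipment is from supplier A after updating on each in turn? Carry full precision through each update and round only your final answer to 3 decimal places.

0.229

After a quality check='flag': P(supplier A) = 0.9·0.4000 / (0.9·0.4000 + 0.8·0.6000) ≈ 0.4286
After a trace-element assay='match': P(supplier A) = 0.9·0.4286 / (0.9·0.4286 + 0.65·0.5714) ≈ 0.5094
After a trace-element assay='no-match': P(supplier A) = 0.1·0.5094 / (0.1·0.5094 + 0.35·0.4906) ≈ 0.2288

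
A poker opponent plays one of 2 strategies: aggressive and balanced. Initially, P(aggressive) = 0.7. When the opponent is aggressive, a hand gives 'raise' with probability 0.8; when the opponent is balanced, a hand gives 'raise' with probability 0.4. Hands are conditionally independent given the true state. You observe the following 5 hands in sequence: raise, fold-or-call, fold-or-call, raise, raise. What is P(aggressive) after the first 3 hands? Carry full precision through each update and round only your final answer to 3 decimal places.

After 'raise': P(aggressive) = 0.8·0.7000 / (0.8·0.7000 + 0.4·0.3000) ≈ 0.8235
After 'fold-or-call': P(aggressive) = 0.2·0.8235 / (0.2·0.8235 + 0.6·0.1765) ≈ 0.6087
After 'fold-or-call': P(aggressive) = 0.2·0.6087 / (0.2·0.6087 + 0.6·0.3913) ≈ 0.3415

0.341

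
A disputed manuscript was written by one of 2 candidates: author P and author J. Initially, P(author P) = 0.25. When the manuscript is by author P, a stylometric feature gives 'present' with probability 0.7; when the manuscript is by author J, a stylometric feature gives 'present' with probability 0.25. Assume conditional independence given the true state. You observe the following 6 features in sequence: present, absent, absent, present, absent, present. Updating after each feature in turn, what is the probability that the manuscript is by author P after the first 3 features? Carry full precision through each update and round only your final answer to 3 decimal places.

0.130

After 'present': P(author P) = 0.7·0.2500 / (0.7·0.2500 + 0.25·0.7500) ≈ 0.4828
After 'absent': P(author P) = 0.3·0.4828 / (0.3·0.4828 + 0.75·0.5172) ≈ 0.2718
After 'absent': P(author P) = 0.3·0.2718 / (0.3·0.2718 + 0.75·0.7282) ≈ 0.1299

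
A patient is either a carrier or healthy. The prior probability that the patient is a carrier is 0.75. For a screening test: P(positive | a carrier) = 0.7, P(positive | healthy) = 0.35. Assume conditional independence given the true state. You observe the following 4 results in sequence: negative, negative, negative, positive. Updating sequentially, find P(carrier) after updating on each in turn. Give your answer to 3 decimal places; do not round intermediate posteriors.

After 'negative': P(carrier) = 0.3·0.7500 / (0.3·0.7500 + 0.65·0.2500) ≈ 0.5806
After 'negative': P(carrier) = 0.3·0.5806 / (0.3·0.5806 + 0.65·0.4194) ≈ 0.3899
After 'negative': P(carrier) = 0.3·0.3899 / (0.3·0.3899 + 0.65·0.6101) ≈ 0.2278
After 'positive': P(carrier) = 0.7·0.2278 / (0.7·0.2278 + 0.35·0.7722) ≈ 0.3710

0.371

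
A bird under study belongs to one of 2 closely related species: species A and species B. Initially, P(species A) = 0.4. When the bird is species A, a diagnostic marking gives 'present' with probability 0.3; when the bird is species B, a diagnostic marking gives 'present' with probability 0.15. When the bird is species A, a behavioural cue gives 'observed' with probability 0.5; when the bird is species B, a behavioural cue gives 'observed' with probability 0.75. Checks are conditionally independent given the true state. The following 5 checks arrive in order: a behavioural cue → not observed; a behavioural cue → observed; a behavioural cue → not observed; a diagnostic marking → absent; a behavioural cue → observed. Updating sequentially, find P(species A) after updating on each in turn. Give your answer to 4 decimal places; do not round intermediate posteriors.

Each posterior becomes the prior for the next update.
After a behavioural cue='not observed': P(species A) = 0.5·0.4000 / (0.5·0.4000 + 0.25·0.6000) ≈ 0.5714
After a behavioural cue='observed': P(species A) = 0.5·0.5714 / (0.5·0.5714 + 0.75·0.4286) ≈ 0.4706
After a behavioural cue='not observed': P(species A) = 0.5·0.4706 / (0.5·0.4706 + 0.25·0.5294) ≈ 0.6400
After a diagnostic marking='absent': P(species A) = 0.7·0.6400 / (0.7·0.6400 + 0.85·0.3600) ≈ 0.5942
After a behavioural cue='observed': P(species A) = 0.5·0.5942 / (0.5·0.5942 + 0.75·0.4058) ≈ 0.4939

0.4939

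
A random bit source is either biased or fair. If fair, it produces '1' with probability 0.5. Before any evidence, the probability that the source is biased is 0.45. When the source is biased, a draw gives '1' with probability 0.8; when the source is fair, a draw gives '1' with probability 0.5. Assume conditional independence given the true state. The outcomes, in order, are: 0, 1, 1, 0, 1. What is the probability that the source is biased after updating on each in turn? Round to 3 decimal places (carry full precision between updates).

After '0': P(biased) = 0.2·0.4500 / (0.2·0.4500 + 0.5·0.5500) ≈ 0.2466
After '1': P(biased) = 0.8·0.2466 / (0.8·0.2466 + 0.5·0.7534) ≈ 0.3437
After '1': P(biased) = 0.8·0.3437 / (0.8·0.3437 + 0.5·0.6563) ≈ 0.4559
After '0': P(biased) = 0.2·0.4559 / (0.2·0.4559 + 0.5·0.5441) ≈ 0.2510
After '1': P(biased) = 0.8·0.2510 / (0.8·0.2510 + 0.5·0.7490) ≈ 0.3490

0.349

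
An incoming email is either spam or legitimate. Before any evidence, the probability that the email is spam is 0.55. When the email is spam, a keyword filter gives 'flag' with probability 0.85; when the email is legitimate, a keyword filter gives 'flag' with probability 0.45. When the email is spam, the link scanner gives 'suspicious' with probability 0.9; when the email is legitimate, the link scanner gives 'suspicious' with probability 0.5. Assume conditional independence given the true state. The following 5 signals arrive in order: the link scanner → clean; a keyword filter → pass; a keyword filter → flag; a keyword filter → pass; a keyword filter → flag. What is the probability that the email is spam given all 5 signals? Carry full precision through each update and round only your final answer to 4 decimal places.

Each posterior becomes the prior for the next update.
After the link scanner='clean': P(spam) = 0.1·0.5500 / (0.1·0.5500 + 0.5·0.4500) ≈ 0.1964
After a keyword filter='pass': P(spam) = 0.15·0.1964 / (0.15·0.1964 + 0.55·0.8036) ≈ 0.0625
After a keyword filter='flag': P(spam) = 0.85·0.0625 / (0.85·0.0625 + 0.45·0.9375) ≈ 0.1118
After a keyword filter='pass': P(spam) = 0.15·0.1118 / (0.15·0.1118 + 0.55·0.8882) ≈ 0.0332
After a keyword filter='flag': P(spam) = 0.85·0.0332 / (0.85·0.0332 + 0.45·0.9668) ≈ 0.0609

0.0609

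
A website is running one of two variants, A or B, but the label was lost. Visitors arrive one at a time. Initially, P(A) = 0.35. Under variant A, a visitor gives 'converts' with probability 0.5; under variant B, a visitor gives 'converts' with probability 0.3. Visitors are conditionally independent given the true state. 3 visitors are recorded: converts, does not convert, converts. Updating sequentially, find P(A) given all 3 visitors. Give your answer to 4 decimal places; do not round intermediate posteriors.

0.5165

After 'converts': P(A) = 0.5·0.3500 / (0.5·0.3500 + 0.3·0.6500) ≈ 0.4730
After 'does not convert': P(A) = 0.5·0.4730 / (0.5·0.4730 + 0.7·0.5270) ≈ 0.3906
After 'converts': P(A) = 0.5·0.3906 / (0.5·0.3906 + 0.3·0.6094) ≈ 0.5165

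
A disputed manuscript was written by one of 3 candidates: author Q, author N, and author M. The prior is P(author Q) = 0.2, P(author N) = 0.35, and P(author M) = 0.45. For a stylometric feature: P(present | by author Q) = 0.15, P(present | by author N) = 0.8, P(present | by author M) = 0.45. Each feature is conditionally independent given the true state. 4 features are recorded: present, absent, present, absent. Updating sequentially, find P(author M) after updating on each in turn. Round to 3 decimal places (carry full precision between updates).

0.693

After 'present': normaliser = 0.15·0.2000 + 0.8·0.3500 + 0.45·0.4500; P(author Q) ≈ 0.0585, P(author N) ≈ 0.5463, P(author M) ≈ 0.3951
After 'absent': normaliser = 0.85·0.0585 + 0.2·0.5463 + 0.55·0.3951; P(author Q) ≈ 0.1322, P(author N) ≈ 0.2903, P(author M) ≈ 0.5774
After 'present': normaliser = 0.15·0.1322 + 0.8·0.2903 + 0.45·0.5774; P(author Q) ≈ 0.0387, P(author N) ≈ 0.4537, P(author M) ≈ 0.5076
After 'absent': normaliser = 0.85·0.0387 + 0.2·0.4537 + 0.55·0.5076; P(author Q) ≈ 0.0817, P(author N) ≈ 0.2253, P(author M) ≈ 0.6930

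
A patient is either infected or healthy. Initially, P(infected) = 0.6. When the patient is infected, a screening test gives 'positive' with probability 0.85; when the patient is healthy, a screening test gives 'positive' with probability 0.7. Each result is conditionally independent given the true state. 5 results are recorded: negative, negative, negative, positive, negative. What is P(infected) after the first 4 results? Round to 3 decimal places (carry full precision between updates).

After 'negative': P(infected) = 0.15·0.6000 / (0.15·0.6000 + 0.3·0.4000) ≈ 0.4286
After 'negative': P(infected) = 0.15·0.4286 / (0.15·0.4286 + 0.3·0.5714) ≈ 0.2727
After 'negative': P(infected) = 0.15·0.2727 / (0.15·0.2727 + 0.3·0.7273) ≈ 0.1579
After 'positive': P(infected) = 0.85·0.1579 / (0.85·0.1579 + 0.7·0.8421) ≈ 0.1855

0.185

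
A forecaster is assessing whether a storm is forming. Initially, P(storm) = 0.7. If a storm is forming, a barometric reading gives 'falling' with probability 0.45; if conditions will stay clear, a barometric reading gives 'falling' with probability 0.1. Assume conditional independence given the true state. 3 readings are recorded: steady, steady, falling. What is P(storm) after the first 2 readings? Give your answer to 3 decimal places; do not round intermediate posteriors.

After 'steady': P(storm) = 0.55·0.7000 / (0.55·0.7000 + 0.9·0.3000) ≈ 0.5878
After 'steady': P(storm) = 0.55·0.5878 / (0.55·0.5878 + 0.9·0.4122) ≈ 0.4656

0.466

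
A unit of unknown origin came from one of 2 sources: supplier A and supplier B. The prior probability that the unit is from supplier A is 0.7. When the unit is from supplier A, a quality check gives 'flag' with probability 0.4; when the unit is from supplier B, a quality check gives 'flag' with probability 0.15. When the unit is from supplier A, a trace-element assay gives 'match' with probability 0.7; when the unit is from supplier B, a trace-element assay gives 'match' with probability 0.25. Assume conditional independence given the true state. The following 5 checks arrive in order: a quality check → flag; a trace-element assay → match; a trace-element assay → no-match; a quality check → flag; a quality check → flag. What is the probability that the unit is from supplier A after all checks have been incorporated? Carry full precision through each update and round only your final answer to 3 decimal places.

0.980

After a quality check='flag': P(supplier A) = 0.4·0.7000 / (0.4·0.7000 + 0.15·0.3000) ≈ 0.8615
After a trace-element assay='match': P(supplier A) = 0.7·0.8615 / (0.7·0.8615 + 0.25·0.1385) ≈ 0.9457
After a trace-element assay='no-match': P(supplier A) = 0.3·0.9457 / (0.3·0.9457 + 0.75·0.0543) ≈ 0.8745
After a quality check='flag': P(supplier A) = 0.4·0.8745 / (0.4·0.8745 + 0.15·0.1255) ≈ 0.9489
After a quality check='flag': P(supplier A) = 0.4·0.9489 / (0.4·0.9489 + 0.15·0.0511) ≈ 0.9802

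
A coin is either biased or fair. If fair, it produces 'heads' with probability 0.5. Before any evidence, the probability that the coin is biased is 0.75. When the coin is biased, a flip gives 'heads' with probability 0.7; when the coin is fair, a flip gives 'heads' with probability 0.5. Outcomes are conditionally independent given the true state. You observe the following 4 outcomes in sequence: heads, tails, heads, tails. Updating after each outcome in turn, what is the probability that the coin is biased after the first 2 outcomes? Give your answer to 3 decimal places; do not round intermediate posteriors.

0.716

After 'heads': P(biased) = 0.7·0.7500 / (0.7·0.7500 + 0.5·0.2500) ≈ 0.8077
After 'tails': P(biased) = 0.3·0.8077 / (0.3·0.8077 + 0.5·0.1923) ≈ 0.7159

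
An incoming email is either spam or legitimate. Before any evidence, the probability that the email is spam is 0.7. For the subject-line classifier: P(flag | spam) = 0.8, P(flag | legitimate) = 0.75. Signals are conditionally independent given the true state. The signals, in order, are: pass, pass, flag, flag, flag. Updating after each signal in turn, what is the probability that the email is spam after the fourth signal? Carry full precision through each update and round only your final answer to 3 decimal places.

0.630

After 'pass': P(spam) = 0.2·0.7000 / (0.2·0.7000 + 0.25·0.3000) ≈ 0.6512
After 'pass': P(spam) = 0.2·0.6512 / (0.2·0.6512 + 0.25·0.3488) ≈ 0.5989
After 'flag': P(spam) = 0.8·0.5989 / (0.8·0.5989 + 0.75·0.4011) ≈ 0.6143
After 'flag': P(spam) = 0.8·0.6143 / (0.8·0.6143 + 0.75·0.3857) ≈ 0.6295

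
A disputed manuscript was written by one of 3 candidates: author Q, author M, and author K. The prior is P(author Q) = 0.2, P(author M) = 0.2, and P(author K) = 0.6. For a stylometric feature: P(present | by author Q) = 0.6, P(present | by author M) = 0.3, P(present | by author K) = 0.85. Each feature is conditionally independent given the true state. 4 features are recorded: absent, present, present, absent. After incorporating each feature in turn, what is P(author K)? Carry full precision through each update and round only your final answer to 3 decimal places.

After 'absent': normaliser = 0.4·0.2000 + 0.7·0.2000 + 0.15·0.6000; P(author Q) ≈ 0.2581, P(author M) ≈ 0.4516, P(author K) ≈ 0.2903
After 'present': normaliser = 0.6·0.2581 + 0.3·0.4516 + 0.85·0.2903; P(author Q) ≈ 0.2883, P(author M) ≈ 0.2523, P(author K) ≈ 0.4595
After 'present': normaliser = 0.6·0.2883 + 0.3·0.2523 + 0.85·0.4595; P(author Q) ≈ 0.2706, P(author M) ≈ 0.1184, P(author K) ≈ 0.6110
After 'absent': normaliser = 0.4·0.2706 + 0.7·0.1184 + 0.15·0.6110; P(author Q) ≈ 0.3828, P(author M) ≈ 0.2931, P(author K) ≈ 0.3241

0.324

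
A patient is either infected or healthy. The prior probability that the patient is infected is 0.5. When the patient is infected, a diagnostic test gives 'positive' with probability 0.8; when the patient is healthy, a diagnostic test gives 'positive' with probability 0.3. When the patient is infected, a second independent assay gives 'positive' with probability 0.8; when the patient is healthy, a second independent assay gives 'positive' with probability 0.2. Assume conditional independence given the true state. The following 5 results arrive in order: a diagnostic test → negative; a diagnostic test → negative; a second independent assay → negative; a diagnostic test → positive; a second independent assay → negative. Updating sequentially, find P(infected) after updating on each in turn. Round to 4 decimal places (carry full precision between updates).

0.0134

Each posterior becomes the prior for the next update.
After a diagnostic test='negative': P(infected) = 0.2·0.5000 / (0.2·0.5000 + 0.7·0.5000) ≈ 0.2222
After a diagnostic test='negative': P(infected) = 0.2·0.2222 / (0.2·0.2222 + 0.7·0.7778) ≈ 0.0755
After a second independent assay='negative': P(infected) = 0.2·0.0755 / (0.2·0.0755 + 0.8·0.9245) ≈ 0.0200
After a diagnostic test='positive': P(infected) = 0.8·0.0200 / (0.8·0.0200 + 0.3·0.9800) ≈ 0.0516
After a second independent assay='negative': P(infected) = 0.2·0.0516 / (0.2·0.0516 + 0.8·0.9484) ≈ 0.0134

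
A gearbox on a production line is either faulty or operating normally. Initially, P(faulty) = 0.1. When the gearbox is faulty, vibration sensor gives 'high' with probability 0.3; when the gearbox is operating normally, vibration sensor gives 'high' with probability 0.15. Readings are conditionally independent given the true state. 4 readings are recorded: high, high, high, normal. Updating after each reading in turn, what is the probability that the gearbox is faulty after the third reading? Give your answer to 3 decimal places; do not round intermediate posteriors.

0.471

After 'high': P(faulty) = 0.3·0.1000 / (0.3·0.1000 + 0.15·0.9000) ≈ 0.1818
After 'high': P(faulty) = 0.3·0.1818 / (0.3·0.1818 + 0.15·0.8182) ≈ 0.3077
After 'high': P(faulty) = 0.3·0.3077 / (0.3·0.3077 + 0.15·0.6923) ≈ 0.4706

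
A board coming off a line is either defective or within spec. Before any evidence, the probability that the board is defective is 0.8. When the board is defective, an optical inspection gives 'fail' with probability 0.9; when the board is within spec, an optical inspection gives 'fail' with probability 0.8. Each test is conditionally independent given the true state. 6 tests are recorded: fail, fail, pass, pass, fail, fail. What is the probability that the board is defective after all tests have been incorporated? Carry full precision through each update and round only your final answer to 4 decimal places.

After 'fail': P(defective) = 0.9·0.8000 / (0.9·0.8000 + 0.8·0.2000) ≈ 0.8182
After 'fail': P(defective) = 0.9·0.8182 / (0.9·0.8182 + 0.8·0.1818) ≈ 0.8351
After 'pass': P(defective) = 0.1·0.8351 / (0.1·0.8351 + 0.2·0.1649) ≈ 0.7168
After 'pass': P(defective) = 0.1·0.7168 / (0.1·0.7168 + 0.2·0.2832) ≈ 0.5586
After 'fail': P(defective) = 0.9·0.5586 / (0.9·0.5586 + 0.8·0.4414) ≈ 0.5874
After 'fail': P(defective) = 0.9·0.5874 / (0.9·0.5874 + 0.8·0.4126) ≈ 0.6157

0.6157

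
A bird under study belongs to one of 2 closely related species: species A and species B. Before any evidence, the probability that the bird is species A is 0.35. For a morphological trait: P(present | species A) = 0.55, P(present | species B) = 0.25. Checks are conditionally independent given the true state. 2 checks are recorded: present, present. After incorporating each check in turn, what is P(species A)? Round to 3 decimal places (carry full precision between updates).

Each posterior becomes the prior for the next update.
After 'present': P(species A) = 0.55·0.3500 / (0.55·0.3500 + 0.25·0.6500) ≈ 0.5423
After 'present': P(species A) = 0.55·0.5423 / (0.55·0.5423 + 0.25·0.4577) ≈ 0.7227

0.723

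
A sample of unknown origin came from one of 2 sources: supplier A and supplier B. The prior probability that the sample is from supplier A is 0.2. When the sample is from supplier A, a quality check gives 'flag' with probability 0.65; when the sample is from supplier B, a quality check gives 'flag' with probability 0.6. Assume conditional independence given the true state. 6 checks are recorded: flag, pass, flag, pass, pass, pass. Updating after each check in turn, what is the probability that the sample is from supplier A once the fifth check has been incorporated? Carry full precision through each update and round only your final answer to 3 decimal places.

After 'flag': P(supplier A) = 0.65·0.2000 / (0.65·0.2000 + 0.6·0.8000) ≈ 0.2131
After 'pass': P(supplier A) = 0.35·0.2131 / (0.35·0.2131 + 0.4·0.7869) ≈ 0.1916
After 'flag': P(supplier A) = 0.65·0.1916 / (0.65·0.1916 + 0.6·0.8084) ≈ 0.2043
After 'pass': P(supplier A) = 0.35·0.2043 / (0.35·0.2043 + 0.4·0.7957) ≈ 0.1834
After 'pass': P(supplier A) = 0.35·0.1834 / (0.35·0.1834 + 0.4·0.8166) ≈ 0.1643

0.164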